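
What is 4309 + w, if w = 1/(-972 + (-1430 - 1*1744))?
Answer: 17865113/4146 ≈ 4309.0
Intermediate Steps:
w = -1/4146 (w = 1/(-972 + (-1430 - 1744)) = 1/(-972 - 3174) = 1/(-4146) = -1/4146 ≈ -0.00024120)
4309 + w = 4309 - 1/4146 = 17865113/4146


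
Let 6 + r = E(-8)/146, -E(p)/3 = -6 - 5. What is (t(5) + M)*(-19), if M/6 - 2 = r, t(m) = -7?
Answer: 41116/73 ≈ 563.23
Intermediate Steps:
E(p) = 33 (E(p) = -3*(-6 - 5) = -3*(-11) = 33)
r = -843/146 (r = -6 + 33/146 = -843/146 ≈ -5.7740)
M = -1653/73 (M = 12 + 6*(-843/146) = 12 - 2529/73 = -1653/73 ≈ -22.644)
(t(5) + M)*(-19) = (-7 - 1653/73)*(-19) = -2164/73*(-19) = 41116/73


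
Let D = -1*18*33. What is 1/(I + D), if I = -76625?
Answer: -1/77219 ≈ -1.2950e-5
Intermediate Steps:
D = -594 (D = -18*33 = -594)
1/(I + D) = 1/(-76625 - 594) = 1/(-77219) = -1/77219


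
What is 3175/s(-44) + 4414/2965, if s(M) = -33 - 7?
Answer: -1847463/23720 ≈ -77.886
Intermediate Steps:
s(M) = -40
3175/s(-44) + 4414/2965 = 3175/(-40) + 4414/2965 = 3175*(-1/40) + 4414*(1/2965) = -635/8 + 4414/2965 = -1847463/23720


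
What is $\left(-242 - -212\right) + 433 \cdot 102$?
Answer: $44136$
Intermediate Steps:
$\left(-242 - -212\right) + 433 \cdot 102 = \left(-242 + 212\right) + 44166 = -30 + 44166 = 44136$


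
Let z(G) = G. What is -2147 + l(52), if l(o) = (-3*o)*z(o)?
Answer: -10259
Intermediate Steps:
l(o) = -3*o² (l(o) = (-3*o)*o = -3*o²)
-2147 + l(52) = -2147 - 3*52² = -2147 - 3*2704 = -2147 - 8112 = -10259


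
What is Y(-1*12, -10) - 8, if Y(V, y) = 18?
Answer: 10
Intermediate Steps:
Y(-1*12, -10) - 8 = 18 - 8 = 10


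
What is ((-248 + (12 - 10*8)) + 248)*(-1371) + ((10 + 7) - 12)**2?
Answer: 93253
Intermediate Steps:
((-248 + (12 - 10*8)) + 248)*(-1371) + ((10 + 7) - 12)**2 = ((-248 + (12 - 80)) + 248)*(-1371) + (17 - 12)**2 = ((-248 - 68) + 248)*(-1371) + 5**2 = (-316 + 248)*(-1371) + 25 = -68*(-1371) + 25 = 93228 + 25 = 93253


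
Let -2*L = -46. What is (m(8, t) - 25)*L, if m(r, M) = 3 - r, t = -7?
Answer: -690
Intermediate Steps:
L = 23 (L = -½*(-46) = 23)
(m(8, t) - 25)*L = ((3 - 1*8) - 25)*23 = ((3 - 8) - 25)*23 = (-5 - 25)*23 = -30*23 = -690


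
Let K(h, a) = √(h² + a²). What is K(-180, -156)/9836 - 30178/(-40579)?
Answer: 30178/40579 + 3*√394/2459 ≈ 0.76790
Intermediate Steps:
K(h, a) = √(a² + h²)
K(-180, -156)/9836 - 30178/(-40579) = √((-156)² + (-180)²)/9836 - 30178/(-40579) = √(24336 + 32400)*(1/9836) - 30178*(-1/40579) = √56736*(1/9836) + 30178/40579 = (12*√394)*(1/9836) + 30178/40579 = 3*√394/2459 + 30178/40579 = 30178/40579 + 3*√394/2459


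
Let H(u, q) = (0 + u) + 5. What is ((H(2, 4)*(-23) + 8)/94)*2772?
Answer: -212058/47 ≈ -4511.9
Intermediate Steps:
H(u, q) = 5 + u (H(u, q) = u + 5 = 5 + u)
((H(2, 4)*(-23) + 8)/94)*2772 = (((5 + 2)*(-23) + 8)/94)*2772 = ((7*(-23) + 8)*(1/94))*2772 = ((-161 + 8)*(1/94))*2772 = -153*1/94*2772 = -153/94*2772 = -212058/47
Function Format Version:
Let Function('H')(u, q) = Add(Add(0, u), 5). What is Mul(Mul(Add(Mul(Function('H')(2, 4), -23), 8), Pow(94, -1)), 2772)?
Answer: Rational(-212058, 47) ≈ -4511.9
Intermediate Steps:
Function('H')(u, q) = Add(5, u) (Function('H')(u, q) = Add(u, 5) = Add(5, u))
Mul(Mul(Add(Mul(Function('H')(2, 4), -23), 8), Pow(94, -1)), 2772) = Mul(Mul(Add(Mul(Add(5, 2), -23), 8), Pow(94, -1)), 2772) = Mul(Mul(Add(Mul(7, -23), 8), Rational(1, 94)), 2772) = Mul(Mul(Add(-161, 8), Rational(1, 94)), 2772) = Mul(Mul(-153, Rational(1, 94)), 2772) = Mul(Rational(-153, 94), 2772) = Rational(-212058, 47)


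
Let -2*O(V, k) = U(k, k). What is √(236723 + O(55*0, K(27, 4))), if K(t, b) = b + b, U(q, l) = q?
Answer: 7*√4831 ≈ 486.54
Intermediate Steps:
K(t, b) = 2*b
O(V, k) = -k/2
√(236723 + O(55*0, K(27, 4))) = √(236723 - 4) = √236719 = 7*√4831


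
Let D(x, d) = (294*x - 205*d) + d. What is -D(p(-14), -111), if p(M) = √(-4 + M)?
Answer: -22644 - 882*I*√2 ≈ -22644.0 - 1247.3*I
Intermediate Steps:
D(x, d) = -204*d + 294*x (D(x, d) = (-205*d + 294*x) + d = -204*d + 294*x)
-D(p(-14), -111) = -(-204*(-111) + 294*√(-4 - 14)) = -(22644 + 294*√(-18)) = -(22644 + 294*(3*I*√2)) = -(22644 + 882*I*√2) = -22644 - 882*I*√2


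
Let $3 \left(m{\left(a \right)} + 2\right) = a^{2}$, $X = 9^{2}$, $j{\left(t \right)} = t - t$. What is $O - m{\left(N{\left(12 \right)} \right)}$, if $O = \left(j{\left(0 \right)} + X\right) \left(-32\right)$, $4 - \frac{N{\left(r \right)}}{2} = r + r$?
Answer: $- \frac{9370}{3} \approx -3123.3$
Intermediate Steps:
$N{\left(r \right)} = 8 - 4 r$ ($N{\left(r \right)} = 8 - 2 \left(r + r\right) = 8 - 2 \cdot 2 r = 8 - 4 r$)
$j{\left(t \right)} = 0$
$X = 81$
$m{\left(a \right)} = -2 + \frac{a^{2}}{3}$
$O = -2592$ ($O = \left(0 + 81\right) \left(-32\right) = 81 \left(-32\right) = -2592$)
$O - m{\left(N{\left(12 \right)} \right)} = -2592 - \left(-2 + \frac{\left(8 - 48\right)^{2}}{3}\right) = -2592 - \left(-2 + \frac{\left(-40\right)^{2}}{3}\right) = -2592 - \left(-2 + \frac{1}{3} \cdot 1600\right) = -2592 - \left(-2 + \frac{1600}{3}\right) = -2592 - \frac{1594}{3} = - \frac{9370}{3}$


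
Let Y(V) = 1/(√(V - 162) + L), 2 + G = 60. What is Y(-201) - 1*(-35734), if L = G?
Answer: 133180676/3727 - 11*I*√3/3727 ≈ 35734.0 - 0.005112*I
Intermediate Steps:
G = 58 (G = -2 + 60 = 58)
L = 58
Y(V) = 1/(58 + √(-162 + V)) (Y(V) = 1/(√(V - 162) + 58) = 1/(√(-162 + V) + 58) = 1/(58 + √(-162 + V)))
Y(-201) - 1*(-35734) = 1/(58 + √(-162 - 201)) - 1*(-35734) = 1/(58 + √(-363)) + 35734 = 1/(58 + 11*I*√3) + 35734 = 35734 + 1/(58 + 11*I*√3)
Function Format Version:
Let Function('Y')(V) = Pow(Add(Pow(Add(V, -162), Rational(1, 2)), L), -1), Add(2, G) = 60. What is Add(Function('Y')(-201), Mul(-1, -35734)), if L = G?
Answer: Add(Rational(133180676, 3727), Mul(Rational(-11, 3727), I, Pow(3, Rational(1, 2)))) ≈ Add(35734., Mul(-0.0051120, I))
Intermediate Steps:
G = 58 (G = Add(-2, 60) = 58)
L = 58
Function('Y')(V) = Pow(Add(58, Pow(Add(-162, V), Rational(1, 2))), -1) (Function('Y')(V) = Pow(Add(Pow(Add(V, -162), Rational(1, 2)), 58), -1) = Pow(Add(Pow(Add(-162, V), Rational(1, 2)), 58), -1) = Pow(Add(58, Pow(Add(-162, V), Rational(1, 2))), -1))
Add(Function('Y')(-201), Mul(-1, -35734)) = Add(Pow(Add(58, Pow(Add(-162, -201), Rational(1, 2))), -1), Mul(-1, -35734)) = Add(Pow(Add(58, Pow(-363, Rational(1, 2))), -1), 35734) = Add(Pow(Add(58, Mul(11, I, Pow(3, Rational(1, 2)))), -1), 35734) = Add(35734, Pow(Add(58, Mul(11, I, Pow(3, Rational(1, 2)))), -1))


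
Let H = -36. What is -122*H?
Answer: 4392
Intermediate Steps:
-122*H = -122*(-36) = 4392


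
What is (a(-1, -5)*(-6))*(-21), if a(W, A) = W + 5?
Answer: 504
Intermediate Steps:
a(W, A) = 5 + W
(a(-1, -5)*(-6))*(-21) = ((5 - 1)*(-6))*(-21) = (4*(-6))*(-21) = -24*(-21) = 504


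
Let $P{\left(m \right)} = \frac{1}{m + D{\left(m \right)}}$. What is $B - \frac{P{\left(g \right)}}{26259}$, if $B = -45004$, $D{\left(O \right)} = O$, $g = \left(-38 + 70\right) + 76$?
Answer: $- \frac{255260167777}{5671944} \approx -45004.0$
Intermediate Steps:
$g = 108$ ($g = 32 + 76 = 108$)
$P{\left(m \right)} = \frac{1}{2 m}$ ($P{\left(m \right)} = \frac{1}{m + m} = \frac{1}{2 m}$)
$B - \frac{P{\left(g \right)}}{26259} = -45004 - \frac{\frac{1}{2} \cdot \frac{1}{108}}{26259} = -45004 - \frac{1}{2} \cdot \frac{1}{108} \cdot \frac{1}{26259} = -45004 - \frac{1}{216} \cdot \frac{1}{26259} = -45004 - \frac{1}{5671944} = - \frac{255260167777}{5671944}$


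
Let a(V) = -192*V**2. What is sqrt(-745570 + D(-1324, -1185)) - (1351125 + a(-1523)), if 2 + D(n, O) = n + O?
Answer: 443998443 + I*sqrt(748081) ≈ 4.44e+8 + 864.92*I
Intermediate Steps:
D(n, O) = -2 + O + n (D(n, O) = -2 + (n + O) = -2 + (O + n) = -2 + O + n)
sqrt(-745570 + D(-1324, -1185)) - (1351125 + a(-1523)) = sqrt(-745570 + (-2 - 1185 - 1324)) - (1351125 - 192*(-1523)**2) = sqrt(-745570 - 2511) - (1351125 - 192*2319529) = sqrt(-748081) - (1351125 - 445349568) = I*sqrt(748081) - 1*(-443998443) = I*sqrt(748081) + 443998443 = 443998443 + I*sqrt(748081)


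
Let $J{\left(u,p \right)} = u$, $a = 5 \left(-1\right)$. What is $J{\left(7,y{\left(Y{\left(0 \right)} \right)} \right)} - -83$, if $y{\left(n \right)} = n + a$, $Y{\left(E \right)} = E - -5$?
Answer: $90$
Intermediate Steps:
$Y{\left(E \right)} = 5 + E$ ($Y{\left(E \right)} = E + 5 = 5 + E$)
$a = -5$
$y{\left(n \right)} = -5 + n$ ($y{\left(n \right)} = n - 5 = -5 + n$)
$J{\left(7,y{\left(Y{\left(0 \right)} \right)} \right)} - -83 = 7 - -83 = 7 + 83 = 90$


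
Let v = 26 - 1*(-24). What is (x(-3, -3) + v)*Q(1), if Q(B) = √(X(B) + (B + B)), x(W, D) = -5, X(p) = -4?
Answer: 45*I*√2 ≈ 63.64*I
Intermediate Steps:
v = 50 (v = 26 + 24 = 50)
Q(B) = √(-4 + 2*B) (Q(B) = √(-4 + (B + B)) = √(-4 + 2*B))
(x(-3, -3) + v)*Q(1) = (-5 + 50)*√(-4 + 2*1) = 45*√(-4 + 2) = 45*√(-2) = 45*(I*√2) = 45*I*√2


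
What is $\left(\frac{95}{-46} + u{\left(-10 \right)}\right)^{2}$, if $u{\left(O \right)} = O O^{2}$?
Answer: $\frac{2124749025}{2116} \approx 1.0041 \cdot 10^{6}$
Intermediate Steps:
$u{\left(O \right)} = O^{3}$
$\left(\frac{95}{-46} + u{\left(-10 \right)}\right)^{2} = \left(\frac{95}{-46} + \left(-10\right)^{3}\right)^{2} = \left(95 \left(- \frac{1}{46}\right) - 1000\right)^{2} = \left(- \frac{95}{46} - 1000\right)^{2} = \left(- \frac{46095}{46}\right)^{2} = \frac{2124749025}{2116}$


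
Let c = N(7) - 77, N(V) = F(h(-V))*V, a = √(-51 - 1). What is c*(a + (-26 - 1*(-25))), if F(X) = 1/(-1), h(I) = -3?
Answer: 84 - 168*I*√13 ≈ 84.0 - 605.73*I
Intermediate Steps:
F(X) = -1 (F(X) = 1*(-1) = -1)
a = 2*I*√13 (a = √(-52) = 2*I*√13 ≈ 7.2111*I)
N(V) = -V
c = -84 (c = -1*7 - 77 = -7 - 77 = -84)
c*(a + (-26 - 1*(-25))) = -84*(2*I*√13 + (-26 - 1*(-25))) = -84*(2*I*√13 + (-26 + 25)) = -84*(2*I*√13 - 1) = -84*(-1 + 2*I*√13) = 84 - 168*I*√13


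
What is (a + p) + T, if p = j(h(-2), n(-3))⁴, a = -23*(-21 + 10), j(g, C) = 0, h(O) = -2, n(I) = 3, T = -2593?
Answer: -2340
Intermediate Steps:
a = 253 (a = -23*(-11) = 253)
p = 0 (p = 0⁴ = 0)
(a + p) + T = (253 + 0) - 2593 = 253 - 2593 = -2340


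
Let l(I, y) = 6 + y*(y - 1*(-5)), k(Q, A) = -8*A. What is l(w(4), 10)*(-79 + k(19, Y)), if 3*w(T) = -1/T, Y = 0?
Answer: -12324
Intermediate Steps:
w(T) = -1/(3*T) (w(T) = (-1/T)/3 = -1/(3*T))
l(I, y) = 6 + y*(5 + y) (l(I, y) = 6 + y*(y + 5) = 6 + y*(5 + y))
l(w(4), 10)*(-79 + k(19, Y)) = (6 + 10² + 5*10)*(-79 - 8*0) = (6 + 100 + 50)*(-79 + 0) = 156*(-79) = -12324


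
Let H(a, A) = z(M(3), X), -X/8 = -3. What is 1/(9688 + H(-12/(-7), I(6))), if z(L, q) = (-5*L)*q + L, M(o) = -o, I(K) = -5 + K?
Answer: 1/10045 ≈ 9.9552e-5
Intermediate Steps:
X = 24 (X = -8*(-3) = 24)
z(L, q) = L - 5*L*q (z(L, q) = -5*L*q + L = L - 5*L*q)
H(a, A) = 357 (H(a, A) = (-1*3)*(1 - 5*24) = -3*(1 - 120) = -3*(-119) = 357)
1/(9688 + H(-12/(-7), I(6))) = 1/(9688 + 357) = 1/10045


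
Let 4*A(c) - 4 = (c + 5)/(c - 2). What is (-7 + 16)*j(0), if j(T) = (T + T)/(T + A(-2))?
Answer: 0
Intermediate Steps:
A(c) = 1 + (5 + c)/(4*(-2 + c)) (A(c) = 1 + ((c + 5)/(c - 2))/4 = 1 + ((5 + c)/(-2 + c))/4 = 1 + (5 + c)/(4*(-2 + c)))
j(T) = 2*T/(13/16 + T) (j(T) = (T + T)/(T + (-3 + 5*(-2))/(4*(-2 - 2))) = (2*T)/(T + (¼)*(-3 - 10)/(-4)) = (2*T)/(T + (¼)*(-¼)*(-13)) = (2*T)/(T + 13/16) = (2*T)/(13/16 + T) = 2*T/(13/16 + T))
(-7 + 16)*j(0) = (-7 + 16)*(32*0/(13 + 16*0)) = 9*(32*0/(13 + 0)) = 9*(32*0/13) = 9*(32*0*(1/13)) = 9*0 = 0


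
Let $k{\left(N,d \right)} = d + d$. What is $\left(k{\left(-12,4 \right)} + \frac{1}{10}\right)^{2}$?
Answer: $\frac{6561}{100} \approx 65.61$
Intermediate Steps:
$k{\left(N,d \right)} = 2 d$
$\left(k{\left(-12,4 \right)} + \frac{1}{10}\right)^{2} = \left(2 \cdot 4 + \frac{1}{10}\right)^{2} = \left(8 + \frac{1}{10}\right)^{2} = \left(\frac{81}{10}\right)^{2} = \frac{6561}{100}$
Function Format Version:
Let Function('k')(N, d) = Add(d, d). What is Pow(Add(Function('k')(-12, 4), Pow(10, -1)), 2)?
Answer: Rational(6561, 100) ≈ 65.610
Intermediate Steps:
Function('k')(N, d) = Mul(2, d)
Pow(Add(Function('k')(-12, 4), Pow(10, -1)), 2) = Pow(Add(Mul(2, 4), Pow(10, -1)), 2) = Pow(Add(8, Rational(1, 10)), 2) = Pow(Rational(81, 10), 2) = Rational(6561, 100)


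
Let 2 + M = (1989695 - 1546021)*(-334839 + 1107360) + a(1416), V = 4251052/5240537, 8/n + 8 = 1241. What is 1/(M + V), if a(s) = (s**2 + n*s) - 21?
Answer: 2153860707/738234652818014711293 ≈ 2.9176e-12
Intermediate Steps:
n = 8/1233 (n = 8/(-8 + 1241) = 8/1233 ≈ 0.0064882)
a(s) = -21 + s**2 + 8*s/1233 (a(s) = (s**2 + 8*s/1233) - 21 = -21 + s**2 + 8*s/1233)
V = 4251052/5240537 (V = 4251052*(1/5240537) = 4251052/5240537 ≈ 0.81119)
M = 140870039237633/411 (M = -2 + ((1989695 - 1546021)*(-334839 + 1107360) + (-21 + 1416**2 + (8/1233)*1416)) = -2 + (443674*772521 + (-21 + 2005056 + 3776/411)) = -2 + (342747482154 + 824073161/411) = -2 + 140870039238455/411 = 140870039237633/411 ≈ 3.4275e+11)
1/(M + V) = 1/(140870039237633/411 + 4251052/5240537) = 1/(738234652818014711293/2153860707) = 2153860707/738234652818014711293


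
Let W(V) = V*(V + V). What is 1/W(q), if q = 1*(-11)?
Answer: 1/242 ≈ 0.0041322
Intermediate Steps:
q = -11
W(V) = 2*V² (W(V) = V*(2*V) = 2*V²)
1/W(q) = 1/(2*(-11)²) = 1/(2*121) = 1/242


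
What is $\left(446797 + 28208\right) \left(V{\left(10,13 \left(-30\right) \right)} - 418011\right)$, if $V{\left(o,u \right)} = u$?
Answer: $-198742567005$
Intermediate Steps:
$\left(446797 + 28208\right) \left(V{\left(10,13 \left(-30\right) \right)} - 418011\right) = \left(446797 + 28208\right) \left(13 \left(-30\right) - 418011\right) = 475005 \left(-390 - 418011\right) = 475005 \left(-418401\right) = -198742567005$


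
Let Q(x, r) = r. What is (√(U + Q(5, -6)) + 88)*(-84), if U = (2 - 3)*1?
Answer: -7392 - 84*I*√7 ≈ -7392.0 - 222.24*I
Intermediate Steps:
U = -1 (U = -1*1 = -1)
(√(U + Q(5, -6)) + 88)*(-84) = (√(-1 - 6) + 88)*(-84) = (√(-7) + 88)*(-84) = (I*√7 + 88)*(-84) = (88 + I*√7)*(-84) = -7392 - 84*I*√7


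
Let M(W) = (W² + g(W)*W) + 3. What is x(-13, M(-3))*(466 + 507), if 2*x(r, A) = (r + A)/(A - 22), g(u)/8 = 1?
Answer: 24325/68 ≈ 357.72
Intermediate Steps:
g(u) = 8 (g(u) = 8*1 = 8)
M(W) = 3 + W² + 8*W (M(W) = (W² + 8*W) + 3 = 3 + W² + 8*W)
x(r, A) = (A + r)/(2*(-22 + A)) (x(r, A) = ((r + A)/(A - 22))/2 = ((A + r)/(-22 + A))/2 = (A + r)/(2*(-22 + A)))
x(-13, M(-3))*(466 + 507) = (((3 + (-3)² + 8*(-3)) - 13)/(2*(-22 + (3 + (-3)² + 8*(-3)))))*(466 + 507) = (((3 + 9 - 24) - 13)/(2*(-22 + (3 + 9 - 24))))*973 = ((-12 - 13)/(2*(-22 - 12)))*973 = ((½)*(-25)/(-34))*973 = ((½)*(-1/34)*(-25))*973 = (25/68)*973 = 24325/68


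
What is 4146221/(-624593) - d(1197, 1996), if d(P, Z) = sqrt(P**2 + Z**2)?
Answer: -4146221/624593 - 5*sqrt(216673) ≈ -2334.0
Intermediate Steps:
4146221/(-624593) - d(1197, 1996) = 4146221/(-624593) - sqrt(1197**2 + 1996**2) = 4146221*(-1/624593) - sqrt(1432809 + 3984016) = -4146221/624593 - sqrt(5416825) = -4146221/624593 - 5*sqrt(216673)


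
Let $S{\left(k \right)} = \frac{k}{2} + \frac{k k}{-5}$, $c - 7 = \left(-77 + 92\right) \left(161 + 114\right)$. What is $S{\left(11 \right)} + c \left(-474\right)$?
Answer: $- \frac{19585867}{10} \approx -1.9586 \cdot 10^{6}$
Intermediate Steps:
$c = 4132$ ($c = 7 + \left(-77 + 92\right) \left(161 + 114\right) = 7 + 15 \cdot 275 = 7 + 4125 = 4132$)
$S{\left(k \right)} = \frac{k}{2} - \frac{k^{2}}{5}$ ($S{\left(k \right)} = k \frac{1}{2} + k^{2} \left(- \frac{1}{5}\right) = \frac{k}{2} - \frac{k^{2}}{5}$)
$S{\left(11 \right)} + c \left(-474\right) = \frac{1}{10} \cdot 11 \left(5 - 22\right) + 4132 \left(-474\right) = \frac{1}{10} \cdot 11 \left(5 - 22\right) - 1958568 = \frac{1}{10} \cdot 11 \left(-17\right) - 1958568 = - \frac{187}{10} - 1958568 = - \frac{19585867}{10}$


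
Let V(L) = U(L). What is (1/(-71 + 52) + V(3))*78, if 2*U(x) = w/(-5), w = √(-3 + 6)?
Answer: -78/19 - 39*√3/5 ≈ -17.615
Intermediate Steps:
w = √3 ≈ 1.7320
U(x) = -√3/10 (U(x) = (√3/(-5))/2 = (√3*(-⅕))/2 = (-√3/5)/2 = -√3/10)
V(L) = -√3/10
(1/(-71 + 52) + V(3))*78 = (1/(-71 + 52) - √3/10)*78 = (1/(-19) - √3/10)*78 = (-1/19 - √3/10)*78 = -78/19 - 39*√3/5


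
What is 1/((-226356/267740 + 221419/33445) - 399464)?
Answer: -447728215/178848718064428 ≈ -2.5034e-6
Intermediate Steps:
1/((-226356/267740 + 221419/33445) - 399464) = 1/((-226356*1/267740 + 221419*(1/33445)) - 399464) = 1/((-56589/66935 + 221419/33445) - 399464) = 1/(2585612332/447728215 - 399464) = 1/(-178848718064428/447728215) = -447728215/178848718064428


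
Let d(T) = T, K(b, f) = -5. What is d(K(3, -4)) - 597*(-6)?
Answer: 3577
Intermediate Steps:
d(K(3, -4)) - 597*(-6) = -5 - 597*(-6) = -5 + 3582 = 3577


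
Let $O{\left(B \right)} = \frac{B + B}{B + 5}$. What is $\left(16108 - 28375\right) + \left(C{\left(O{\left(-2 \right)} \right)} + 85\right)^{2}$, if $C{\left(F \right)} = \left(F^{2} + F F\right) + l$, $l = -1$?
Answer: $- \frac{372683}{81} \approx -4601.0$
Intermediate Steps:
$O{\left(B \right)} = \frac{2 B}{5 + B}$
$C{\left(F \right)} = -1 + 2 F^{2}$ ($C{\left(F \right)} = \left(F^{2} + F F\right) - 1 = \left(F^{2} + F^{2}\right) - 1 = 2 F^{2} - 1 = -1 + 2 F^{2}$)
$\left(16108 - 28375\right) + \left(C{\left(O{\left(-2 \right)} \right)} + 85\right)^{2} = \left(16108 - 28375\right) + \left(\left(-1 + 2 \left(2 \left(-2\right) \frac{1}{5 - 2}\right)^{2}\right) + 85\right)^{2} = -12267 + \left(\left(-1 + 2 \left(2 \left(-2\right) \frac{1}{3}\right)^{2}\right) + 85\right)^{2} = -12267 + \left(\left(-1 + 2 \left(- \frac{4}{3}\right)^{2}\right) + 85\right)^{2} = -12267 + \left(\left(-1 + 2 \cdot \frac{16}{9}\right) + 85\right)^{2} = -12267 + \left(\left(-1 + \frac{32}{9}\right) + 85\right)^{2} = -12267 + \left(\frac{23}{9} + 85\right)^{2} = -12267 + \left(\frac{788}{9}\right)^{2} = -12267 + \frac{620944}{81} = - \frac{372683}{81}$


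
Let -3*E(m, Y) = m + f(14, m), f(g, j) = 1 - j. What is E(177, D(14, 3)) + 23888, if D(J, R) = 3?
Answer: 71663/3 ≈ 23888.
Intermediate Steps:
E(m, Y) = -1/3 (E(m, Y) = -(m + (1 - m))/3 = -1/3*1 = -1/3)
E(177, D(14, 3)) + 23888 = -1/3 + 23888 = 71663/3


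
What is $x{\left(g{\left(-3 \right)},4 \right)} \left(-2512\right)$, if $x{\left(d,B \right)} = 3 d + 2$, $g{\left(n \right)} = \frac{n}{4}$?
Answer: $628$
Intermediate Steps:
$g{\left(n \right)} = \frac{n}{4}$ ($g{\left(n \right)} = n \frac{1}{4} = \frac{n}{4}$)
$x{\left(d,B \right)} = 2 + 3 d$
$x{\left(g{\left(-3 \right)},4 \right)} \left(-2512\right) = \left(2 + 3 \cdot \frac{1}{4} \left(-3\right)\right) \left(-2512\right) = \left(2 + 3 \left(- \frac{3}{4}\right)\right) \left(-2512\right) = \left(2 - \frac{9}{4}\right) \left(-2512\right) = \left(- \frac{1}{4}\right) \left(-2512\right) = 628$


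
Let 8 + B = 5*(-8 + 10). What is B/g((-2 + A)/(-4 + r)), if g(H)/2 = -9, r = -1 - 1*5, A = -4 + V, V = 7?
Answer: -1/9 ≈ -0.11111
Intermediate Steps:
A = 3 (A = -4 + 7 = 3)
r = -6 (r = -1 - 5 = -6)
g(H) = -18 (g(H) = 2*(-9) = -18)
B = 2 (B = -8 + 5*(-8 + 10) = -8 + 5*2 = -8 + 10 = 2)
B/g((-2 + A)/(-4 + r)) = 2/(-18) = 2*(-1/18) = -1/9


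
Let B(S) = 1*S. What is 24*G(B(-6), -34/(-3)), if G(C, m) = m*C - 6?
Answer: -1776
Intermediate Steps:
B(S) = S
G(C, m) = -6 + C*m (G(C, m) = C*m - 6 = -6 + C*m)
24*G(B(-6), -34/(-3)) = 24*(-6 - (-204)/(-3)) = 24*(-6 - (-204)*(-1)/3) = 24*(-6 - 6*34/3) = 24*(-6 - 68) = 24*(-74) = -1776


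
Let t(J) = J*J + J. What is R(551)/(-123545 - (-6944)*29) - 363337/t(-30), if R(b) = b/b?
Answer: -28278881177/67712970 ≈ -417.63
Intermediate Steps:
t(J) = J + J² (t(J) = J² + J = J + J²)
R(b) = 1
R(551)/(-123545 - (-6944)*29) - 363337/t(-30) = 1/(-123545 - (-6944)*29) - 363337*(-1/(30*(1 - 30))) = 1/(-123545 - 1*(-201376)) - 363337/((-30*(-29))) = 1/(-123545 + 201376) - 363337/870 = 1/77831 - 363337*1/870 = 1*(1/77831) - 363337/870 = 1/77831 - 363337/870 = -28278881177/67712970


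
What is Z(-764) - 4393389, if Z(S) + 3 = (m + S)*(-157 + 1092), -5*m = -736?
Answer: -4970100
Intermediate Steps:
m = 736/5 (m = -⅕*(-736) = 736/5 ≈ 147.20)
Z(S) = 137629 + 935*S (Z(S) = -3 + (736/5 + S)*(-157 + 1092) = -3 + (736/5 + S)*935 = -3 + (137632 + 935*S) = 137629 + 935*S)
Z(-764) - 4393389 = (137629 + 935*(-764)) - 4393389 = (137629 - 714340) - 4393389 = -576711 - 4393389 = -4970100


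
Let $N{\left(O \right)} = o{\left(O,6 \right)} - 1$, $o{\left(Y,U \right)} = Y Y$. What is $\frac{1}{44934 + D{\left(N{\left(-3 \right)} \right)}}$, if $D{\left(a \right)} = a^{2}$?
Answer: $\frac{1}{44998} \approx 2.2223 \cdot 10^{-5}$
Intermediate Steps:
$o{\left(Y,U \right)} = Y^{2}$
$N{\left(O \right)} = -1 + O^{2}$ ($N{\left(O \right)} = O^{2} - 1 = -1 + O^{2}$)
$\frac{1}{44934 + D{\left(N{\left(-3 \right)} \right)}} = \frac{1}{44934 + \left(-1 + \left(-3\right)^{2}\right)^{2}} = \frac{1}{44934 + \left(-1 + 9\right)^{2}} = \frac{1}{44934 + 8^{2}} = \frac{1}{44934 + 64} = \frac{1}{44998}$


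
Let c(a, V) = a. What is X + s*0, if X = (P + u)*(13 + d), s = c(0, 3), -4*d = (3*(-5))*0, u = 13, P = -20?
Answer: -91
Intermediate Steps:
d = 0 (d = -3*(-5)*0/4 = -(-15)*0/4 = -1/4*0 = 0)
s = 0
X = -91 (X = (-20 + 13)*(13 + 0) = -7*13 = -91)
X + s*0 = -91 + 0*0 = -91 + 0 = -91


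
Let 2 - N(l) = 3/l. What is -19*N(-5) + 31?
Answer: -92/5 ≈ -18.400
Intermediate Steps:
N(l) = 2 - 3/l
-19*N(-5) + 31 = -19*(2 - 3/(-5)) + 31 = -19*(2 - 3*(-1/5)) + 31 = -19*(2 + 3/5) + 31 = -19*13/5 + 31 = -247/5 + 31 = -92/5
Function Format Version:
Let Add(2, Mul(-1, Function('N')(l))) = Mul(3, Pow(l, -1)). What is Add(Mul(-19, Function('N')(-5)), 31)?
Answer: Rational(-92, 5) ≈ -18.400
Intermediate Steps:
Function('N')(l) = Add(2, Mul(-3, Pow(l, -1))) (Function('N')(l) = Add(2, Mul(-1, Mul(3, Pow(l, -1)))) = Add(2, Mul(-3, Pow(l, -1))))
Add(Mul(-19, Function('N')(-5)), 31) = Add(Mul(-19, Add(2, Mul(-3, Pow(-5, -1)))), 31) = Add(Mul(-19, Add(2, Mul(-3, Rational(-1, 5)))), 31) = Add(Mul(-19, Add(2, Rational(3, 5))), 31) = Add(Mul(-19, Rational(13, 5)), 31) = Add(Rational(-247, 5), 31) = Rational(-92, 5)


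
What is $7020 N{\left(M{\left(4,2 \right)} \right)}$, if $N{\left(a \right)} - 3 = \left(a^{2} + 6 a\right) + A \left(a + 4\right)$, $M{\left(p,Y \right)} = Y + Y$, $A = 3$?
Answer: $470340$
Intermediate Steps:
$M{\left(p,Y \right)} = 2 Y$
$N{\left(a \right)} = 15 + a^{2} + 9 a$ ($N{\left(a \right)} = 3 + \left(\left(a^{2} + 6 a\right) + 3 \left(a + 4\right)\right) = 3 + \left(\left(a^{2} + 6 a\right) + 3 \left(4 + a\right)\right) = 3 + \left(\left(a^{2} + 6 a\right) + \left(12 + 3 a\right)\right) = 3 + \left(12 + a^{2} + 9 a\right) = 15 + a^{2} + 9 a$)
$7020 N{\left(M{\left(4,2 \right)} \right)} = 7020 \left(15 + \left(2 \cdot 2\right)^{2} + 9 \cdot 2 \cdot 2\right) = 7020 \left(15 + 4^{2} + 9 \cdot 4\right) = 7020 \left(15 + 16 + 36\right) = 7020 \cdot 67 = 470340$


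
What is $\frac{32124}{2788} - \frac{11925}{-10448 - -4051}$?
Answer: $\frac{59686032}{4458709} \approx 13.386$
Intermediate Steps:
$\frac{32124}{2788} - \frac{11925}{-10448 - -4051} = 32124 \cdot \frac{1}{2788} - \frac{11925}{-10448 + 4051} = \frac{8031}{697} - \frac{11925}{-6397} = \frac{8031}{697} - - \frac{11925}{6397} = \frac{8031}{697} + \frac{11925}{6397} = \frac{59686032}{4458709}$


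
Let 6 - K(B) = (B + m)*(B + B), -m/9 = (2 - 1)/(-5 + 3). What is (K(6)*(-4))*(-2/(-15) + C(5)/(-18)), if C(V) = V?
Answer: -208/3 ≈ -69.333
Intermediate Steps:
m = 9/2 (m = -9*(2 - 1)/(-5 + 3) = -9/(-2) = -9*(-1)/2 = -9*(-½) = 9/2 ≈ 4.5000)
K(B) = 6 - 2*B*(9/2 + B) (K(B) = 6 - (B + 9/2)*(B + B) = 6 - (9/2 + B)*2*B = 6 - 2*B*(9/2 + B))
(K(6)*(-4))*(-2/(-15) + C(5)/(-18)) = ((6 - 9*6 - 2*6²)*(-4))*(-2/(-15) + 5/(-18)) = ((6 - 54 - 2*36)*(-4))*(-2*(-1/15) + 5*(-1/18)) = ((6 - 54 - 72)*(-4))*(2/15 - 5/18) = -120*(-4)*(-13/90) = 480*(-13/90) = -208/3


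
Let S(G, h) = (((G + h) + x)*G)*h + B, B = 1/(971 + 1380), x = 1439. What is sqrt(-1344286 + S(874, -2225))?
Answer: 79*I*sqrt(152747255935)/2351 ≈ 13133.0*I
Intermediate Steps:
B = 1/2351 ≈ 0.00042535
S(G, h) = 1/2351 + G*h*(1439 + G + h) (S(G, h) = (((G + h) + 1439)*G)*h + 1/2351 = ((1439 + G + h)*G)*h + 1/2351 = (G*(1439 + G + h))*h + 1/2351 = G*h*(1439 + G + h) + 1/2351 = 1/2351 + G*h*(1439 + G + h))
sqrt(-1344286 + S(874, -2225)) = sqrt(-1344286 + (1/2351 + 874*(-2225)**2 - 2225*874**2 + 1439*874*(-2225))) = sqrt(-1344286 + (1/2351 + 874*4950625 - 2225*763876 - 2798351350)) = sqrt(-1344286 + (1/2351 + 4326846250 - 1699624100 - 2798351350)) = sqrt(-1344286 - 402324749199/2351) = sqrt(-405485165585/2351) = 79*I*sqrt(152747255935)/2351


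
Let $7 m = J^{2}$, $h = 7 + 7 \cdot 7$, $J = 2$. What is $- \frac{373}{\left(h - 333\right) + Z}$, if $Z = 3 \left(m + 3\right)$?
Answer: $\frac{2611}{1864} \approx 1.4008$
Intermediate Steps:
$h = 56$ ($h = 7 + 49 = 56$)
$m = \frac{4}{7}$ ($m = \frac{2^{2}}{7} = \frac{1}{7} \cdot 4 = \frac{4}{7} \approx 0.57143$)
$Z = \frac{75}{7}$ ($Z = 3 \left(\frac{4}{7} + 3\right) = 3 \cdot \frac{25}{7} = \frac{75}{7} \approx 10.714$)
$- \frac{373}{\left(h - 333\right) + Z} = - \frac{373}{\left(56 - 333\right) + \frac{75}{7}} = - \frac{373}{-277 + \frac{75}{7}} = - \frac{373}{- \frac{1864}{7}} = \left(-373\right) \left(- \frac{7}{1864}\right) = \frac{2611}{1864}$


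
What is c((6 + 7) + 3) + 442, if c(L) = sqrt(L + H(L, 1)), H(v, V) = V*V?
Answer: 442 + sqrt(17) ≈ 446.12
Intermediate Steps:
H(v, V) = V**2
c(L) = sqrt(1 + L) (c(L) = sqrt(L + 1**2) = sqrt(L + 1) = sqrt(1 + L))
c((6 + 7) + 3) + 442 = sqrt(1 + ((6 + 7) + 3)) + 442 = sqrt(1 + (13 + 3)) + 442 = sqrt(1 + 16) + 442 = sqrt(17) + 442 = 442 + sqrt(17)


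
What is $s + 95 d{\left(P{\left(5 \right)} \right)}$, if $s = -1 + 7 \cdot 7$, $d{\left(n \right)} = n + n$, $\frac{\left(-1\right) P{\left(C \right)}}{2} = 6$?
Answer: $-2232$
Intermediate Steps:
$P{\left(C \right)} = -12$ ($P{\left(C \right)} = \left(-2\right) 6 = -12$)
$d{\left(n \right)} = 2 n$
$s = 48$ ($s = -1 + 49 = 48$)
$s + 95 d{\left(P{\left(5 \right)} \right)} = 48 + 95 \cdot 2 \left(-12\right) = 48 + 95 \left(-24\right) = 48 - 2280 = -2232$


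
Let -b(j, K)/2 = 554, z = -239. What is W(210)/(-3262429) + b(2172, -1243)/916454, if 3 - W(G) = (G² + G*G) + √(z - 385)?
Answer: 38606861053/1494933053383 + 4*I*√39/3262429 ≈ 0.025825 + 7.6569e-6*I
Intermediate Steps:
b(j, K) = -1108 (b(j, K) = -2*554 = -1108)
W(G) = 3 - 2*G² - 4*I*√39 (W(G) = 3 - ((G² + G*G) + √(-239 - 385)) = 3 - ((G² + G²) + √(-624)) = 3 - (2*G² + 4*I*√39) = 3 + (-2*G² - 4*I*√39) = 3 - 2*G² - 4*I*√39)
W(210)/(-3262429) + b(2172, -1243)/916454 = (3 - 2*210² - 4*I*√39)/(-3262429) - 1108/916454 = (3 - 2*44100 - 4*I*√39)*(-1/3262429) - 1108*1/916454 = (3 - 88200 - 4*I*√39)*(-1/3262429) - 554/458227 = (-88197 - 4*I*√39)*(-1/3262429) - 554/458227 = (88197/3262429 + 4*I*√39/3262429) - 554/458227 = 38606861053/1494933053383 + 4*I*√39/3262429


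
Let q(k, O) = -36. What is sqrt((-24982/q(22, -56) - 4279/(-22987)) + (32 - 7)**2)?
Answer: sqrt(25093132797886)/137922 ≈ 36.320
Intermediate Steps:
sqrt((-24982/q(22, -56) - 4279/(-22987)) + (32 - 7)**2) = sqrt((-24982/(-36) - 4279/(-22987)) + (32 - 7)**2) = sqrt((-24982*(-1/36) - 4279*(-1/22987)) + 25**2) = sqrt((12491/18 + 4279/22987) + 625) = sqrt(287207639/413766 + 625) = sqrt(545811389/413766) = sqrt(25093132797886)/137922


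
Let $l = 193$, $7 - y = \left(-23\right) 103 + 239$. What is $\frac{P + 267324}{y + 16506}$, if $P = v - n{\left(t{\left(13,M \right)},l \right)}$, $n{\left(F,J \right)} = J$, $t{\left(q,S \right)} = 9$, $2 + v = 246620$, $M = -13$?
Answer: $\frac{513749}{18643} \approx 27.557$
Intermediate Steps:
$y = 2137$ ($y = 7 - \left(\left(-23\right) 103 + 239\right) = 7 - \left(-2369 + 239\right) = 7 - -2130 = 7 + 2130 = 2137$)
$v = 246618$ ($v = -2 + 246620 = 246618$)
$P = 246425$ ($P = 246618 - 193 = 246425$)
$\frac{P + 267324}{y + 16506} = \frac{246425 + 267324}{2137 + 16506} = \frac{513749}{18643}$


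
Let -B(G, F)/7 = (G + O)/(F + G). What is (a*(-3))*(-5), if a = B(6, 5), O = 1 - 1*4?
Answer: -315/11 ≈ -28.636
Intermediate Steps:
O = -3 (O = 1 - 4 = -3)
B(G, F) = -7*(-3 + G)/(F + G) (B(G, F) = -7*(G - 3)/(F + G) = -7*(-3 + G)/(F + G))
a = -21/11 (a = 7*(3 - 1*6)/(5 + 6) = 7*(3 - 6)/11 = 7*(1/11)*(-3) = -21/11 ≈ -1.9091)
(a*(-3))*(-5) = -21/11*(-3)*(-5) = (63/11)*(-5) = -315/11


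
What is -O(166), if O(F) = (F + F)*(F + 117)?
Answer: -93956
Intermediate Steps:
O(F) = 2*F*(117 + F) (O(F) = (2*F)*(117 + F) = 2*F*(117 + F))
-O(166) = -2*166*(117 + 166) = -2*166*283 = -1*93956 = -93956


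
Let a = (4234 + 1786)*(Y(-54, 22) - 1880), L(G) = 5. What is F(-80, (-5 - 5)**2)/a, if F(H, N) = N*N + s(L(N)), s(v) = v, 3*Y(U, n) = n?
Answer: -6003/6764072 ≈ -0.00088748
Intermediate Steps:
Y(U, n) = n/3
F(H, N) = 5 + N**2 (F(H, N) = N*N + 5 = N**2 + 5 = 5 + N**2)
a = -33820360/3 (a = (4234 + 1786)*((1/3)*22 - 1880) = 6020*(22/3 - 1880) = 6020*(-5618/3) = -33820360/3 ≈ -1.1273e+7)
F(-80, (-5 - 5)**2)/a = (5 + ((-5 - 5)**2)**2)/(-33820360/3) = (5 + ((-10)**2)**2)*(-3/33820360) = (5 + 100**2)*(-3/33820360) = (5 + 10000)*(-3/33820360) = 10005*(-3/33820360) = -6003/6764072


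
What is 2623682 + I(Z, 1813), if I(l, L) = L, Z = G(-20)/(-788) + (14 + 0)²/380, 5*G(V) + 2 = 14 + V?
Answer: 2625495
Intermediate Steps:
G(V) = 12/5 + V/5 (G(V) = -⅖ + (14 + V)/5 = -⅖ + (14/5 + V/5) = 12/5 + V/5)
Z = 9691/18715 (Z = (12/5 + (⅕)*(-20))/(-788) + (14 + 0)²/380 = (12/5 - 4)*(-1/788) + 14²*(1/380) = -8/5*(-1/788) + 196*(1/380) = 2/985 + 49/95 = 9691/18715 ≈ 0.51782)
2623682 + I(Z, 1813) = 2623682 + 1813 = 2625495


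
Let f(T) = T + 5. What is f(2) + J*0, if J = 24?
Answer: 7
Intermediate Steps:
f(T) = 5 + T
f(2) + J*0 = (5 + 2) + 24*0 = 7 + 0 = 7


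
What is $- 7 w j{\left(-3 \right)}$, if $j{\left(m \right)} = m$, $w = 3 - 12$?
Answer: $-189$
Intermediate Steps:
$w = -9$ ($w = 3 - 12 = -9$)
$- 7 w j{\left(-3 \right)} = \left(-7\right) \left(-9\right) \left(-3\right) = 63 \left(-3\right) = -189$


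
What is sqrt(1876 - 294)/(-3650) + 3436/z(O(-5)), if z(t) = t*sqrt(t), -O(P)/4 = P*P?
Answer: -sqrt(1582)/3650 + 859*I/250 ≈ -0.010897 + 3.436*I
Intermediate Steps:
O(P) = -4*P**2 (O(P) = -4*P*P = -4*P**2)
z(t) = t**(3/2)
sqrt(1876 - 294)/(-3650) + 3436/z(O(-5)) = sqrt(1876 - 294)/(-3650) + 3436/((-4*(-5)**2)**(3/2)) = sqrt(1582)*(-1/3650) + 3436/((-4*25)**(3/2)) = -sqrt(1582)/3650 + 3436/((-100)**(3/2)) = -sqrt(1582)/3650 + 3436/((-1000*I)) = -sqrt(1582)/3650 + 3436*(I/1000) = -sqrt(1582)/3650 + 859*I/250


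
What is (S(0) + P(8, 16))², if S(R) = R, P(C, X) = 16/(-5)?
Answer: 256/25 ≈ 10.240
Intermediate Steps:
P(C, X) = -16/5 (P(C, X) = 16*(-⅕) = -16/5)
(S(0) + P(8, 16))² = (0 - 16/5)² = (-16/5)² = 256/25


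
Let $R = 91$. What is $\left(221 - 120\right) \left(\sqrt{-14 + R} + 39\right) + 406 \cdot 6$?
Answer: $6375 + 101 \sqrt{77} \approx 7261.3$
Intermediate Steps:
$\left(221 - 120\right) \left(\sqrt{-14 + R} + 39\right) + 406 \cdot 6 = \left(221 - 120\right) \left(\sqrt{-14 + 91} + 39\right) + 406 \cdot 6 = 101 \left(\sqrt{77} + 39\right) + 2436 = 101 \left(39 + \sqrt{77}\right) + 2436 = \left(3939 + 101 \sqrt{77}\right) + 2436 = 6375 + 101 \sqrt{77}$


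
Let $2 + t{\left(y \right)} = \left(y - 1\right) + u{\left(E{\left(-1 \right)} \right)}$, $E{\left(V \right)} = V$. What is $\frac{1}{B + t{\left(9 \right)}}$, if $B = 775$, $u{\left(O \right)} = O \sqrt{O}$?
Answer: $\frac{781}{609962} + \frac{i}{609962} \approx 0.0012804 + 1.6394 \cdot 10^{-6} i$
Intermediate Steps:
$u{\left(O \right)} = O^{\frac{3}{2}}$
$t{\left(y \right)} = -3 + y - i$ ($t{\left(y \right)} = -2 + \left(\left(y - 1\right) + \left(-1\right)^{\frac{3}{2}}\right) = -2 - \left(1 + i - y\right) = -3 + y - i$)
$\frac{1}{B + t{\left(9 \right)}} = \frac{1}{775 - \left(-6 + i\right)} = \frac{1}{775 + \left(6 - i\right)} = \frac{1}{781 - i} = \frac{781 + i}{609962}$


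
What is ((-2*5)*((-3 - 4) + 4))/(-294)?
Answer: -5/49 ≈ -0.10204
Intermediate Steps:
((-2*5)*((-3 - 4) + 4))/(-294) = -10*(-7 + 4)*(-1/294) = -10*(-3)*(-1/294) = 30*(-1/294) = -5/49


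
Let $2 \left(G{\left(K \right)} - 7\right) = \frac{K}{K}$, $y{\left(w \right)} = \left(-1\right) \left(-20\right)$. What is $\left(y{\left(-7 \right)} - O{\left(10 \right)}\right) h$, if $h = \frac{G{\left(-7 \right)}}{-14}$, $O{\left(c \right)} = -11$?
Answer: $- \frac{465}{28} \approx -16.607$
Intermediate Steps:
$y{\left(w \right)} = 20$
$G{\left(K \right)} = \frac{15}{2}$ ($G{\left(K \right)} = 7 + \frac{K \frac{1}{K}}{2} = 7 + \frac{1}{2} \cdot 1 = 7 + \frac{1}{2} = \frac{15}{2}$)
$h = - \frac{15}{28}$ ($h = \frac{15}{2 \left(-14\right)} = \frac{15}{2} \left(- \frac{1}{14}\right) = - \frac{15}{28} \approx -0.53571$)
$\left(y{\left(-7 \right)} - O{\left(10 \right)}\right) h = \left(20 - -11\right) \left(- \frac{15}{28}\right) = \left(20 + 11\right) \left(- \frac{15}{28}\right) = 31 \left(- \frac{15}{28}\right) = - \frac{465}{28}$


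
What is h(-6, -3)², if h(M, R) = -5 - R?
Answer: 4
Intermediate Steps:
h(-6, -3)² = (-5 - 1*(-3))² = (-5 + 3)² = (-2)² = 4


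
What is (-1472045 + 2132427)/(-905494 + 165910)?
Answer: -330191/369792 ≈ -0.89291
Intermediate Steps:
(-1472045 + 2132427)/(-905494 + 165910) = 660382/(-739584) = 660382*(-1/739584) = -330191/369792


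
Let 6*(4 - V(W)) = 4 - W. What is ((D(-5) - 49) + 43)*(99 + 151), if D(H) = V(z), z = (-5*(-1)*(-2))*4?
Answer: -7000/3 ≈ -2333.3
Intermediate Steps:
z = -40 (z = (5*(-2))*4 = -10*4 = -40)
V(W) = 10/3 + W/6 (V(W) = 4 - (4 - W)/6 = 4 + (-⅔ + W/6) = 10/3 + W/6)
D(H) = -10/3 (D(H) = 10/3 + (⅙)*(-40) = 10/3 - 20/3 = -10/3)
((D(-5) - 49) + 43)*(99 + 151) = ((-10/3 - 49) + 43)*(99 + 151) = (-157/3 + 43)*250 = -28/3*250 = -7000/3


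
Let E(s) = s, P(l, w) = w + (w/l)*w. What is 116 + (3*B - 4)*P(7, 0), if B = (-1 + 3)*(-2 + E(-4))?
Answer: 116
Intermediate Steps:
P(l, w) = w + w**2/l
B = -12 (B = (-1 + 3)*(-2 - 4) = 2*(-6) = -12)
116 + (3*B - 4)*P(7, 0) = 116 + (3*(-12) - 4)*(0*(7 + 0)/7) = 116 + (-36 - 4)*(0*(1/7)*7) = 116 - 40*0 = 116 + 0 = 116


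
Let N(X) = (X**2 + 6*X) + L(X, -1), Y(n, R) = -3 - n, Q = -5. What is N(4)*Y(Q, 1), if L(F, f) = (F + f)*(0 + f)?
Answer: 74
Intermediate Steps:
L(F, f) = f*(F + f) (L(F, f) = (F + f)*f = f*(F + f))
N(X) = 1 + X**2 + 5*X (N(X) = (X**2 + 6*X) - (X - 1) = (X**2 + 6*X) - (-1 + X) = (X**2 + 6*X) + (1 - X) = 1 + X**2 + 5*X)
N(4)*Y(Q, 1) = (1 + 4**2 + 5*4)*(-3 - 1*(-5)) = (1 + 16 + 20)*(-3 + 5) = 37*2 = 74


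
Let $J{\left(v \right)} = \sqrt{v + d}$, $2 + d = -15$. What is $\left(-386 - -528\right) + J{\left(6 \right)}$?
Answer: $142 + i \sqrt{11} \approx 142.0 + 3.3166 i$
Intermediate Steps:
$d = -17$ ($d = -2 - 15 = -17$)
$J{\left(v \right)} = \sqrt{-17 + v}$ ($J{\left(v \right)} = \sqrt{v - 17} = \sqrt{-17 + v}$)
$\left(-386 - -528\right) + J{\left(6 \right)} = \left(-386 - -528\right) + \sqrt{-17 + 6} = \left(-386 + 528\right) + \sqrt{-11} = 142 + i \sqrt{11}$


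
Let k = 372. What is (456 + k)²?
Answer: 685584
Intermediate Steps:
(456 + k)² = (456 + 372)² = 828² = 685584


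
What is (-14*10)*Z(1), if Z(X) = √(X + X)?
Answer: -140*√2 ≈ -197.99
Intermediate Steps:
Z(X) = √2*√X (Z(X) = √(2*X) = √2*√X)
(-14*10)*Z(1) = (-14*10)*(√2*√1) = -140*√2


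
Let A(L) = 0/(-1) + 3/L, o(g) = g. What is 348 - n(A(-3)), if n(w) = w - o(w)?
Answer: 348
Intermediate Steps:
A(L) = 3/L (A(L) = 0*(-1) + 3/L = 0 + 3/L = 3/L)
n(w) = 0 (n(w) = w - w = 0)
348 - n(A(-3)) = 348 - 1*0 = 348 + 0 = 348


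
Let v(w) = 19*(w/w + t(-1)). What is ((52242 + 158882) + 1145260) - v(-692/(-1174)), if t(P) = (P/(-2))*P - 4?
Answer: 2712901/2 ≈ 1.3565e+6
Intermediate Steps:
t(P) = -4 - P**2/2 (t(P) = (P*(-1/2))*P - 4 = (-P/2)*P - 4 = -P**2/2 - 4 = -4 - P**2/2)
v(w) = -133/2 (v(w) = 19*(w/w + (-4 - 1/2*(-1)**2)) = 19*(1 + (-4 - 1/2*1)) = 19*(1 + (-4 - 1/2)) = 19*(1 - 9/2) = 19*(-7/2) = -133/2)
((52242 + 158882) + 1145260) - v(-692/(-1174)) = ((52242 + 158882) + 1145260) - 1*(-133/2) = (211124 + 1145260) + 133/2 = 1356384 + 133/2 = 2712901/2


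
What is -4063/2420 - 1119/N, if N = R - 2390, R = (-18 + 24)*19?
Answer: -408713/344245 ≈ -1.1873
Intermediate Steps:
R = 114 (R = 6*19 = 114)
N = -2276 (N = 114 - 2390 = -2276)
-4063/2420 - 1119/N = -4063/2420 - 1119/(-2276) = -4063*1/2420 - 1119*(-1/2276) = -4063/2420 + 1119/2276 = -408713/344245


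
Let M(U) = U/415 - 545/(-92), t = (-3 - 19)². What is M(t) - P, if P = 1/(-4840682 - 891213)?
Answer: 310328242073/43768750220 ≈ 7.0902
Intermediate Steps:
t = 484 (t = (-22)² = 484)
M(U) = 545/92 + U/415 (M(U) = U*(1/415) - 545*(-1/92) = U/415 + 545/92 = 545/92 + U/415)
P = -1/5731895 (P = 1/(-5731895) = -1/5731895 ≈ -1.7446e-7)
M(t) - P = (545/92 + (1/415)*484) - 1*(-1/5731895) = (545/92 + 484/415) + 1/5731895 = 270703/38180 + 1/5731895 = 310328242073/43768750220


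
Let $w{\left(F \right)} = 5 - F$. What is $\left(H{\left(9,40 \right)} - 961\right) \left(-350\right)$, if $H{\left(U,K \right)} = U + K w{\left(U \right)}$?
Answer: $389200$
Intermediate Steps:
$H{\left(U,K \right)} = U + K \left(5 - U\right)$
$\left(H{\left(9,40 \right)} - 961\right) \left(-350\right) = \left(\left(9 - 40 \left(-5 + 9\right)\right) - 961\right) \left(-350\right) = \left(\left(9 - 40 \cdot 4\right) - 961\right) \left(-350\right) = \left(\left(9 - 160\right) - 961\right) \left(-350\right) = \left(-151 - 961\right) \left(-350\right) = \left(-1112\right) \left(-350\right) = 389200$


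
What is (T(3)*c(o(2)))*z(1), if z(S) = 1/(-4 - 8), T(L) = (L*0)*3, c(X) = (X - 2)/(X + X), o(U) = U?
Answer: 0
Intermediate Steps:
c(X) = (-2 + X)/(2*X) (c(X) = (-2 + X)/((2*X)) = (-2 + X)*(1/(2*X)) = (-2 + X)/(2*X))
T(L) = 0 (T(L) = 0*3 = 0)
z(S) = -1/12 (z(S) = 1/(-12) = -1/12)
(T(3)*c(o(2)))*z(1) = (0*((½)*(-2 + 2)/2))*(-1/12) = (0*((½)*(½)*0))*(-1/12) = (0*0)*(-1/12) = 0*(-1/12) = 0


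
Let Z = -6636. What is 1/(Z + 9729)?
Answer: 1/3093 ≈ 0.00032331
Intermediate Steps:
1/(Z + 9729) = 1/(-6636 + 9729) = 1/3093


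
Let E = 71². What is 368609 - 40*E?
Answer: 166969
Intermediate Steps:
E = 5041
368609 - 40*E = 368609 - 40*5041 = 368609 - 201640 = 166969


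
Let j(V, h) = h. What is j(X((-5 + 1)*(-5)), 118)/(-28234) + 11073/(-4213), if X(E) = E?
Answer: -156566108/59474921 ≈ -2.6325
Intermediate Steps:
j(X((-5 + 1)*(-5)), 118)/(-28234) + 11073/(-4213) = 118/(-28234) + 11073/(-4213) = 118*(-1/28234) + 11073*(-1/4213) = -59/14117 - 11073/4213 = -156566108/59474921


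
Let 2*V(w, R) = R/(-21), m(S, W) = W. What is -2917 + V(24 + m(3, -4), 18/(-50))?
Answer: -1020947/350 ≈ -2917.0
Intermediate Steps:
V(w, R) = -R/42 (V(w, R) = (R/(-21))/2 = (-R/21)/2 = -R/42)
-2917 + V(24 + m(3, -4), 18/(-50)) = -2917 - 3/(7*(-50)) = -2917 - 3*(-1)/(7*50) = -2917 - 1/42*(-9/25) = -2917 + 3/350 = -1020947/350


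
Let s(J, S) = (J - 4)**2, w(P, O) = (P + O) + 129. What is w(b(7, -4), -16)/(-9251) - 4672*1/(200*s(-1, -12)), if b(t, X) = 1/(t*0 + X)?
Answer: -1990201/2102500 ≈ -0.94659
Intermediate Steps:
b(t, X) = 1/X (b(t, X) = 1/(0 + X) = 1/X)
w(P, O) = 129 + O + P (w(P, O) = (O + P) + 129 = 129 + O + P)
s(J, S) = (-4 + J)**2
w(b(7, -4), -16)/(-9251) - 4672*1/(200*s(-1, -12)) = (129 - 16 + 1/(-4))/(-9251) - 4672*1/(200*(-4 - 1)**2) = (129 - 16 - 1/4)*(-1/9251) - 4672/((-5)**2*200) = (451/4)*(-1/9251) - 4672/(25*200) = -41/3364 - 4672/5000 = -41/3364 - 4672*1/5000 = -41/3364 - 584/625 = -1990201/2102500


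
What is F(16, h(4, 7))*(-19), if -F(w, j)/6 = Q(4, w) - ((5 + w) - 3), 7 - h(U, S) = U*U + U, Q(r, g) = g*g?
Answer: 27132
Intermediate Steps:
Q(r, g) = g**2
h(U, S) = 7 - U - U**2 (h(U, S) = 7 - (U*U + U) = 7 - (U**2 + U) = 7 - (U + U**2) = 7 + (-U - U**2) = 7 - U - U**2)
F(w, j) = 12 - 6*w**2 + 6*w (F(w, j) = -6*(w**2 - ((5 + w) - 3)) = -6*(w**2 - (2 + w)) = -6*(w**2 + (-2 - w)) = -6*(-2 + w**2 - w) = 12 - 6*w**2 + 6*w)
F(16, h(4, 7))*(-19) = (12 - 6*16**2 + 6*16)*(-19) = (12 - 6*256 + 96)*(-19) = (12 - 1536 + 96)*(-19) = -1428*(-19) = 27132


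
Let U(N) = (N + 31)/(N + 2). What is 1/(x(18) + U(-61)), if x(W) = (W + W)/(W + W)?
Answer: 59/89 ≈ 0.66292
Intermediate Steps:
U(N) = (31 + N)/(2 + N)
x(W) = 1 (x(W) = (2*W)/((2*W)) = (2*W)*(1/(2*W)) = 1)
1/(x(18) + U(-61)) = 1/(1 + (31 - 61)/(2 - 61)) = 1/(1 - 30/(-59)) = 1/(1 - 1/59*(-30)) = 1/(1 + 30/59) = 1/(89/59) = 59/89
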